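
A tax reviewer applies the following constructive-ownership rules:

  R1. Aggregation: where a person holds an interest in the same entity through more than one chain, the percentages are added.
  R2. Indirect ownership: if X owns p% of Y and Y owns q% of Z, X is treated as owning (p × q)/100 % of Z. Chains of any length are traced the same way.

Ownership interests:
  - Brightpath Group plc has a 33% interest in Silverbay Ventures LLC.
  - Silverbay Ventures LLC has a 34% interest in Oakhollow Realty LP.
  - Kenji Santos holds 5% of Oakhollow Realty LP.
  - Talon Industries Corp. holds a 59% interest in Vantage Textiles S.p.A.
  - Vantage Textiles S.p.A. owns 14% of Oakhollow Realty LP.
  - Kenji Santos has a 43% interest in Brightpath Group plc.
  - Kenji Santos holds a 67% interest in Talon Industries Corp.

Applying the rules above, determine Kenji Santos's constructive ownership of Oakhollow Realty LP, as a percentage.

Chain via Brightpath Group plc → Silverbay Ventures LLC (R2): 43% × 33% × 34% = 4.8246% of Oakhollow Realty LP.
Chain via Talon Industries Corp. → Vantage Textiles S.p.A. (R2): 67% × 59% × 14% = 5.5342% of Oakhollow Realty LP.
Direct interest in Oakhollow Realty LP: 5%.
Aggregating (R1): 4.8246% + 5.5342% + 5% = 15.3588%.

15.3588%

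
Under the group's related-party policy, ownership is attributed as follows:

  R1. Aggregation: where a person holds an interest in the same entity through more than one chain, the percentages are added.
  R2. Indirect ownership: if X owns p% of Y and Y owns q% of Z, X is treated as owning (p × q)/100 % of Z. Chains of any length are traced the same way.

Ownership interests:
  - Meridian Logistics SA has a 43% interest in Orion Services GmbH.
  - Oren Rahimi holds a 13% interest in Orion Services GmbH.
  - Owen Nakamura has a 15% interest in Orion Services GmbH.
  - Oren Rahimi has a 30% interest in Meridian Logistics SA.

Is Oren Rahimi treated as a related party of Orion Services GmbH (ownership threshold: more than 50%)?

Chain via Meridian Logistics SA (R2): 30% × 43% = 12.9% of Orion Services GmbH.
Direct interest in Orion Services GmbH: 13%.
Aggregating (R1): 12.9% + 13% = 25.9%.
25.9% does not exceed the 50% threshold, so Oren is not a related party to Orion Services GmbH.

No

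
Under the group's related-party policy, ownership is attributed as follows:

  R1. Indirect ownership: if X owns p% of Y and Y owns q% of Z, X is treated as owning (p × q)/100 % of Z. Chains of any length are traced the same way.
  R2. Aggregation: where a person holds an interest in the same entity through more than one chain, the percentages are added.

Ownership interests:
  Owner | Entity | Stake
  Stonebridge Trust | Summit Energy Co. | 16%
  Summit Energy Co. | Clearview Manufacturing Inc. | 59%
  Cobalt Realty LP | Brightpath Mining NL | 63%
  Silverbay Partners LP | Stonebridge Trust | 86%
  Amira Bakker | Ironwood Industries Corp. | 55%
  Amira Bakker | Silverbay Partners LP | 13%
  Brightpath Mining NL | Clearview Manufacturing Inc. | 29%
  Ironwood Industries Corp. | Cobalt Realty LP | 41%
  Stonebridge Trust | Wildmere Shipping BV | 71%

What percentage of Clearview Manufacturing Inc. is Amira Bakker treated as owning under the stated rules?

5.175277%

Chain via Silverbay Partners LP → Stonebridge Trust → Summit Energy Co. (R1): 13% × 86% × 16% × 59% = 1.055392% of Clearview Manufacturing Inc.
Chain via Ironwood Industries Corp. → Cobalt Realty LP → Brightpath Mining NL (R1): 55% × 41% × 63% × 29% = 4.119885% of Clearview Manufacturing Inc.
Aggregating (R2): 1.055392% + 4.119885% = 5.175277%.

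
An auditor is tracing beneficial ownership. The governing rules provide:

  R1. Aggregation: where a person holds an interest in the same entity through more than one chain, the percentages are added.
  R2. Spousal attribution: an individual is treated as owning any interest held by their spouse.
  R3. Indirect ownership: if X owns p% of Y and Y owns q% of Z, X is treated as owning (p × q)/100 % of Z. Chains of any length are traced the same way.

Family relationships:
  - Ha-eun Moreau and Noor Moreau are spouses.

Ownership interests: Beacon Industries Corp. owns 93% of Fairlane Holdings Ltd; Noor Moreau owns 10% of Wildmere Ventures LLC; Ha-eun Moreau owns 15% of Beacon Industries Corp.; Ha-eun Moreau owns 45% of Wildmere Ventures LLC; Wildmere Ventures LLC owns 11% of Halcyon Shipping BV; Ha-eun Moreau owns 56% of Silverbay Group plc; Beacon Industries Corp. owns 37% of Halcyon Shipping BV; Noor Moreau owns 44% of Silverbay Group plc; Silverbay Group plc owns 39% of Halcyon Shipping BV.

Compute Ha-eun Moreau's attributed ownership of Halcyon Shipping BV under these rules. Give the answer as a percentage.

By spousal attribution (R2), Ha-eun Moreau is treated as also owning Noor Moreau's interest in Silverbay Group plc, giving 56% + 44% = 100%.
By spousal attribution (R2), Ha-eun Moreau is treated as also owning Noor Moreau's interest in Wildmere Ventures LLC, giving 45% + 10% = 55%.
Chain via Silverbay Group plc (R3): 100% × 39% = 39% of Halcyon Shipping BV.
Chain via Wildmere Ventures LLC (R3): 55% × 11% = 6.05% of Halcyon Shipping BV.
Chain via Beacon Industries Corp. (R3): 15% × 37% = 5.55% of Halcyon Shipping BV.
Aggregating (R1): 39% + 6.05% + 5.55% = 50.6%.

50.6%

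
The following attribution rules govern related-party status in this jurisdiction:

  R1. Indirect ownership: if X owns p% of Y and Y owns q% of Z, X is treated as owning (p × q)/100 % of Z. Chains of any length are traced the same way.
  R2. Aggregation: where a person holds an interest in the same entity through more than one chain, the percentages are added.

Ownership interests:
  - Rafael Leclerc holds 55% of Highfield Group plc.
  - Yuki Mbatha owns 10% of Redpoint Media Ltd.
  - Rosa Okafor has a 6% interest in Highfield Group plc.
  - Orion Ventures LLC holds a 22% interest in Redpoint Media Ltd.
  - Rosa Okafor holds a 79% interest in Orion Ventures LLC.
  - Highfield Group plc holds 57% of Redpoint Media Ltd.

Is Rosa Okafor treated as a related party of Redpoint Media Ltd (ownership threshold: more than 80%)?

Chain via Orion Ventures LLC (R1): 79% × 22% = 17.38% of Redpoint Media Ltd.
Chain via Highfield Group plc (R1): 6% × 57% = 3.42% of Redpoint Media Ltd.
Aggregating (R2): 17.38% + 3.42% = 20.8%.
20.8% does not exceed the 80% threshold, so Rosa is not a related party to Redpoint Media Ltd.

No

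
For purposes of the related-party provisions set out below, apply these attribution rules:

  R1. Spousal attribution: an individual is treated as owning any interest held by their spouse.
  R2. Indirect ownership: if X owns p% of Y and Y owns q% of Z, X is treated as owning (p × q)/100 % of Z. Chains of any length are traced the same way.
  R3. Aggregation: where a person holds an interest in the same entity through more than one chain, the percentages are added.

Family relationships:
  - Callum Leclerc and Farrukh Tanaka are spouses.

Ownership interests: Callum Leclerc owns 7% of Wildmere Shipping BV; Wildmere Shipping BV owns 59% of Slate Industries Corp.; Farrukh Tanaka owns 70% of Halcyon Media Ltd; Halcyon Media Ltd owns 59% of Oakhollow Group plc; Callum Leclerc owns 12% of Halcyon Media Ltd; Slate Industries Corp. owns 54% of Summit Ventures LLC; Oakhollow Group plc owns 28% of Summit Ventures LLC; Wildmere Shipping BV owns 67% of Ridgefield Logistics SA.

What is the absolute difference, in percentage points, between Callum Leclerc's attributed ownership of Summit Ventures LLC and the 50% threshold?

34.2234

By spousal attribution (R1), Callum Leclerc is treated as also owning Farrukh Tanaka's interest in Halcyon Media Ltd, giving 12% + 70% = 82%.
Chain via Wildmere Shipping BV → Slate Industries Corp. (R2): 7% × 59% × 54% = 2.2302% of Summit Ventures LLC.
Chain via Halcyon Media Ltd → Oakhollow Group plc (R2): 82% × 59% × 28% = 13.5464% of Summit Ventures LLC.
Aggregating (R3): 2.2302% + 13.5464% = 15.7766%.
15.7766% falls short of the 50% threshold by 34.2234 percentage points.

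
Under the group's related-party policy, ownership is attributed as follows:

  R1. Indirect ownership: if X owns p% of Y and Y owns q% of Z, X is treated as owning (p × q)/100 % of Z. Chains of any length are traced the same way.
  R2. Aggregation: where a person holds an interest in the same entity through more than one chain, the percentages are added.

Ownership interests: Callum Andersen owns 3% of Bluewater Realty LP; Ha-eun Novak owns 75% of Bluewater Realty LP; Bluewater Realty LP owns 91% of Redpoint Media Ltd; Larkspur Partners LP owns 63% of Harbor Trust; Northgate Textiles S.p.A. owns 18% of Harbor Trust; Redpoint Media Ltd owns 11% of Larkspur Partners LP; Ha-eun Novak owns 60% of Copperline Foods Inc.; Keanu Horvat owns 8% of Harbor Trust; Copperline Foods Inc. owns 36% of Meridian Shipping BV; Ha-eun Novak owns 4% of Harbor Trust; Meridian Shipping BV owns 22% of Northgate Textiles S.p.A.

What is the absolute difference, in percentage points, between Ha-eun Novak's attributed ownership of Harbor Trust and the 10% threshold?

0.414915

Chain via Copperline Foods Inc. → Meridian Shipping BV → Northgate Textiles S.p.A. (R1): 60% × 36% × 22% × 18% = 0.85536% of Harbor Trust.
Chain via Bluewater Realty LP → Redpoint Media Ltd → Larkspur Partners LP (R1): 75% × 91% × 11% × 63% = 4.729725% of Harbor Trust.
Direct interest in Harbor Trust: 4%.
Aggregating (R2): 0.85536% + 4.729725% + 4% = 9.585085%.
9.585085% falls short of the 10% threshold by 0.414915 percentage points.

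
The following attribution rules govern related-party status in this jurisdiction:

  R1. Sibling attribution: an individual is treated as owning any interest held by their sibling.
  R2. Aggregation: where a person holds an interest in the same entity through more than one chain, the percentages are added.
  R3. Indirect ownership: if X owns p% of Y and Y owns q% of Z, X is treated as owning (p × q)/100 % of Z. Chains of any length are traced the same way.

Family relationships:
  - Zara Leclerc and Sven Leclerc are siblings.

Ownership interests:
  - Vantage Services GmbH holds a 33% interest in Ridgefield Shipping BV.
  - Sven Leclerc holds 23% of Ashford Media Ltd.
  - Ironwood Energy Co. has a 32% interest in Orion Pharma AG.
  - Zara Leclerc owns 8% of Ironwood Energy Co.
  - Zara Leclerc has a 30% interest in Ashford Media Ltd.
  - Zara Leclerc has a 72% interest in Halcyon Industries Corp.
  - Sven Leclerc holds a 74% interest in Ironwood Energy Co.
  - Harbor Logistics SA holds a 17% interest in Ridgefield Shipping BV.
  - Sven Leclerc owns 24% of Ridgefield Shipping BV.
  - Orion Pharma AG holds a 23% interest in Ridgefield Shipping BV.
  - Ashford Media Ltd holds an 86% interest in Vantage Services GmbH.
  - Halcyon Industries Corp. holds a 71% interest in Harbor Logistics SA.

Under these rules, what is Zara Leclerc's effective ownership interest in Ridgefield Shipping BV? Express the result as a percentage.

By sibling attribution (R1), Zara Leclerc is treated as also owning Sven Leclerc's interest in Ashford Media Ltd, giving 30% + 23% = 53%.
By sibling attribution (R1), Zara Leclerc is treated as also owning Sven Leclerc's interest in Ironwood Energy Co, giving 8% + 74% = 82%.
By sibling attribution (R1), Zara Leclerc is treated as owning Sven Leclerc's 24% interest in Ridgefield Shipping BV.
Chain via Ashford Media Ltd → Vantage Services GmbH (R3): 53% × 86% × 33% = 15.0414% of Ridgefield Shipping BV.
Chain via Halcyon Industries Corp. → Harbor Logistics SA (R3): 72% × 71% × 17% = 8.6904% of Ridgefield Shipping BV.
Chain via Ironwood Energy Co. → Orion Pharma AG (R3): 82% × 32% × 23% = 6.0352% of Ridgefield Shipping BV.
Direct interest in Ridgefield Shipping BV: 24%.
Aggregating (R2): 15.0414% + 8.6904% + 6.0352% + 24% = 53.767%.

53.767%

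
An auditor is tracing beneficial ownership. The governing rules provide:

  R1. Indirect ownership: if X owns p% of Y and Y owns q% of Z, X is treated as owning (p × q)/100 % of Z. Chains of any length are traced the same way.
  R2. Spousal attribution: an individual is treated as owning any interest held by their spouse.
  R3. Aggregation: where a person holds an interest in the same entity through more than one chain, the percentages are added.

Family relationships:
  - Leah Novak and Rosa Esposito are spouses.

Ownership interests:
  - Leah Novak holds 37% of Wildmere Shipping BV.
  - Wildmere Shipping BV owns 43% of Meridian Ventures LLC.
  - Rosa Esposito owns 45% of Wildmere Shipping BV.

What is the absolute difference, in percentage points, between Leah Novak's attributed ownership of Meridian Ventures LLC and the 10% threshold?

25.26

By spousal attribution (R2), Leah Novak is treated as also owning Rosa Esposito's interest in Wildmere Shipping BV, giving 37% + 45% = 82%.
Chain via Wildmere Shipping BV (R1): 82% × 43% = 35.26% of Meridian Ventures LLC.
35.26% exceeds the 10% threshold by 25.26 percentage points.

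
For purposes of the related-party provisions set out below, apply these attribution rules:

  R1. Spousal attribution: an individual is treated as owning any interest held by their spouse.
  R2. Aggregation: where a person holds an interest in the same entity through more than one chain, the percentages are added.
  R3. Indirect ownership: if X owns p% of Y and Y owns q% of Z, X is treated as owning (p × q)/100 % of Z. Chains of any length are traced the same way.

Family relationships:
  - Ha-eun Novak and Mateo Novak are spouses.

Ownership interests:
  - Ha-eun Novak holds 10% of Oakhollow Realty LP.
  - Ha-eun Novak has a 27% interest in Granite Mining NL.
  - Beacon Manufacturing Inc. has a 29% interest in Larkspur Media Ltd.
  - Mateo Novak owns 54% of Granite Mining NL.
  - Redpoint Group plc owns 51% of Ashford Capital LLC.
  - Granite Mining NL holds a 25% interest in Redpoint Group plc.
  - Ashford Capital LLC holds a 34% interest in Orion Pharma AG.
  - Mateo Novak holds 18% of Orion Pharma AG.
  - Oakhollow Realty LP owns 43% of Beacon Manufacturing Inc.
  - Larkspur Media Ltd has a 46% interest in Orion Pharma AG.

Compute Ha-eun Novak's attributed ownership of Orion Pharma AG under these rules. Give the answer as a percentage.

22.08497%

By spousal attribution (R1), Ha-eun Novak is treated as also owning Mateo Novak's interest in Granite Mining NL, giving 27% + 54% = 81%.
By spousal attribution (R1), Ha-eun Novak is treated as owning Mateo Novak's 18% interest in Orion Pharma AG.
Chain via Oakhollow Realty LP → Beacon Manufacturing Inc. → Larkspur Media Ltd (R3): 10% × 43% × 29% × 46% = 0.57362% of Orion Pharma AG.
Chain via Granite Mining NL → Redpoint Group plc → Ashford Capital LLC (R3): 81% × 25% × 51% × 34% = 3.51135% of Orion Pharma AG.
Direct interest in Orion Pharma AG: 18%.
Aggregating (R2): 0.57362% + 3.51135% + 18% = 22.08497%.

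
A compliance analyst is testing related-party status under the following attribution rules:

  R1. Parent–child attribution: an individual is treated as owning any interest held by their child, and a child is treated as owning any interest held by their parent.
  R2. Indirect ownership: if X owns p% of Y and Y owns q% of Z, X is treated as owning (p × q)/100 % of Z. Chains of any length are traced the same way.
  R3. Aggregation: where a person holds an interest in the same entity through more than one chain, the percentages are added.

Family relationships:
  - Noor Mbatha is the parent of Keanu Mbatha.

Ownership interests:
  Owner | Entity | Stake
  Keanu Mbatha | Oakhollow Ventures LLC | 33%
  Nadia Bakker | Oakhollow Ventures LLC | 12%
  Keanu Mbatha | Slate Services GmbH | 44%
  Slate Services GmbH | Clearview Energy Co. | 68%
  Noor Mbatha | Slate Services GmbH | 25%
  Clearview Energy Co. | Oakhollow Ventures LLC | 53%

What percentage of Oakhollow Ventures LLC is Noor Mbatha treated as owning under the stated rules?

By parent–child attribution (R1), Noor Mbatha is treated as also owning Keanu Mbatha's interest in Slate Services GmbH, giving 25% + 44% = 69%.
By parent–child attribution (R1), Noor Mbatha is treated as owning Keanu Mbatha's 33% interest in Oakhollow Ventures LLC.
Chain via Slate Services GmbH → Clearview Energy Co. (R2): 69% × 68% × 53% = 24.8676% of Oakhollow Ventures LLC.
Direct interest in Oakhollow Ventures LLC: 33%.
Aggregating (R3): 24.8676% + 33% = 57.8676%.

57.8676%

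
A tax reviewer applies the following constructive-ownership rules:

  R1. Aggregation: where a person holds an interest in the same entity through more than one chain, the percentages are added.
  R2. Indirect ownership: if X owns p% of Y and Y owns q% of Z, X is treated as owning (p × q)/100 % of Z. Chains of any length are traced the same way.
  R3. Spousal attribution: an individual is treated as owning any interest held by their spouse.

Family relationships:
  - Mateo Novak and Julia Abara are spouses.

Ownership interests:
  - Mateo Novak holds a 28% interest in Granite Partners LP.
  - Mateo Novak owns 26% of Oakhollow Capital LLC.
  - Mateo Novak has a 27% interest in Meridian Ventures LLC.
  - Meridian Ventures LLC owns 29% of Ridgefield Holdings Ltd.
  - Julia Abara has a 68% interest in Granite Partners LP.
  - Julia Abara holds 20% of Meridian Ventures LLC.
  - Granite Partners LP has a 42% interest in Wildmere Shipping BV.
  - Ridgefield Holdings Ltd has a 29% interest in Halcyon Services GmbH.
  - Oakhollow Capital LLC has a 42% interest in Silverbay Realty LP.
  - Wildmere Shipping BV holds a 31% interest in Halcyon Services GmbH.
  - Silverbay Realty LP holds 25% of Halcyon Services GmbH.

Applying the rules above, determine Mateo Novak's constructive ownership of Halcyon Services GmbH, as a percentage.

19.1819%

By spousal attribution (R3), Mateo Novak is treated as also owning Julia Abara's interest in Meridian Ventures LLC, giving 27% + 20% = 47%.
By spousal attribution (R3), Mateo Novak is treated as also owning Julia Abara's interest in Granite Partners LP, giving 28% + 68% = 96%.
Chain via Meridian Ventures LLC → Ridgefield Holdings Ltd (R2): 47% × 29% × 29% = 3.9527% of Halcyon Services GmbH.
Chain via Granite Partners LP → Wildmere Shipping BV (R2): 96% × 42% × 31% = 12.4992% of Halcyon Services GmbH.
Chain via Oakhollow Capital LLC → Silverbay Realty LP (R2): 26% × 42% × 25% = 2.73% of Halcyon Services GmbH.
Aggregating (R1): 3.9527% + 12.4992% + 2.73% = 19.1819%.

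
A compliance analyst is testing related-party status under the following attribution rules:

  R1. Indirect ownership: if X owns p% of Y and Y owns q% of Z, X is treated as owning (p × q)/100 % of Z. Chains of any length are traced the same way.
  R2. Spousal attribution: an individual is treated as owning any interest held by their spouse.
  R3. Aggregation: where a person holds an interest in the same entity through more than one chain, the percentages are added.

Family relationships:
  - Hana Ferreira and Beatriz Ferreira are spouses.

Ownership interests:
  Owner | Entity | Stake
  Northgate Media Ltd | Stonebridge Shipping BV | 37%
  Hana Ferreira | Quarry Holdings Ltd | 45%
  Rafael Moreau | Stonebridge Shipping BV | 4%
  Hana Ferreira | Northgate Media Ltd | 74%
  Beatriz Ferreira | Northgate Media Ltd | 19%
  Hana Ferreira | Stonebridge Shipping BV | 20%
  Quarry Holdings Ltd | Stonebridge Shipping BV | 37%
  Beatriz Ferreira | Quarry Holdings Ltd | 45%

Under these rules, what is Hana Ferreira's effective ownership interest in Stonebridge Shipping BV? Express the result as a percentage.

By spousal attribution (R2), Hana Ferreira is treated as also owning Beatriz Ferreira's interest in Northgate Media Ltd, giving 74% + 19% = 93%.
By spousal attribution (R2), Hana Ferreira is treated as also owning Beatriz Ferreira's interest in Quarry Holdings Ltd, giving 45% + 45% = 90%.
Chain via Northgate Media Ltd (R1): 93% × 37% = 34.41% of Stonebridge Shipping BV.
Chain via Quarry Holdings Ltd (R1): 90% × 37% = 33.3% of Stonebridge Shipping BV.
Direct interest in Stonebridge Shipping BV: 20%.
Aggregating (R3): 34.41% + 33.3% + 20% = 87.71%.

87.71%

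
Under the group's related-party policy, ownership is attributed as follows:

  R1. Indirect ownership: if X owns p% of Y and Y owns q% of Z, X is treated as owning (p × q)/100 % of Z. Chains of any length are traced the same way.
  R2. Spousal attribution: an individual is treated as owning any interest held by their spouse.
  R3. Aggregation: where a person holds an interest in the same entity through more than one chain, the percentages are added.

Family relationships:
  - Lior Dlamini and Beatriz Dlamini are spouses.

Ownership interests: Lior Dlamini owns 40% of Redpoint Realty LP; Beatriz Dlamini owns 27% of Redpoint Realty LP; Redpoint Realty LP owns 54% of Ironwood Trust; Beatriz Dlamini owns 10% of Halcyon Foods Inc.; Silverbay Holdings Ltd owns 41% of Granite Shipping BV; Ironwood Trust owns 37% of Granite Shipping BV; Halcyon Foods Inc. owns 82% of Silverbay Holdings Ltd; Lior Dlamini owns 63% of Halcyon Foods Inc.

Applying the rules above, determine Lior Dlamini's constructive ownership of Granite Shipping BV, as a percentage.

37.9292%

By spousal attribution (R2), Lior Dlamini is treated as also owning Beatriz Dlamini's interest in Halcyon Foods Inc, giving 63% + 10% = 73%.
By spousal attribution (R2), Lior Dlamini is treated as also owning Beatriz Dlamini's interest in Redpoint Realty LP, giving 40% + 27% = 67%.
Chain via Halcyon Foods Inc. → Silverbay Holdings Ltd (R1): 73% × 82% × 41% = 24.5426% of Granite Shipping BV.
Chain via Redpoint Realty LP → Ironwood Trust (R1): 67% × 54% × 37% = 13.3866% of Granite Shipping BV.
Aggregating (R3): 24.5426% + 13.3866% = 37.9292%.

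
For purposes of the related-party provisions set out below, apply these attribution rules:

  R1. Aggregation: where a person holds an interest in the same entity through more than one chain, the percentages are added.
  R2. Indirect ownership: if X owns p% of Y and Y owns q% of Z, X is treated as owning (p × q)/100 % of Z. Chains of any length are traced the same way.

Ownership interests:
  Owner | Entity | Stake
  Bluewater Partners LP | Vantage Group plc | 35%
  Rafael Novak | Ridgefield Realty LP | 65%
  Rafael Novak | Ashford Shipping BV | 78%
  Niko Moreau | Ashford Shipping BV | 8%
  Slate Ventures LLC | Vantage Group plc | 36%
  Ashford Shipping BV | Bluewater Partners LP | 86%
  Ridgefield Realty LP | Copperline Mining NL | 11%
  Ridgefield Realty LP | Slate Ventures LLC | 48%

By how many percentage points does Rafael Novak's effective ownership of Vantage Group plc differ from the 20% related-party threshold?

Chain via Ashford Shipping BV → Bluewater Partners LP (R2): 78% × 86% × 35% = 23.478% of Vantage Group plc.
Chain via Ridgefield Realty LP → Slate Ventures LLC (R2): 65% × 48% × 36% = 11.232% of Vantage Group plc.
Aggregating (R1): 23.478% + 11.232% = 34.71%.
34.71% exceeds the 20% threshold by 14.71 percentage points.

14.71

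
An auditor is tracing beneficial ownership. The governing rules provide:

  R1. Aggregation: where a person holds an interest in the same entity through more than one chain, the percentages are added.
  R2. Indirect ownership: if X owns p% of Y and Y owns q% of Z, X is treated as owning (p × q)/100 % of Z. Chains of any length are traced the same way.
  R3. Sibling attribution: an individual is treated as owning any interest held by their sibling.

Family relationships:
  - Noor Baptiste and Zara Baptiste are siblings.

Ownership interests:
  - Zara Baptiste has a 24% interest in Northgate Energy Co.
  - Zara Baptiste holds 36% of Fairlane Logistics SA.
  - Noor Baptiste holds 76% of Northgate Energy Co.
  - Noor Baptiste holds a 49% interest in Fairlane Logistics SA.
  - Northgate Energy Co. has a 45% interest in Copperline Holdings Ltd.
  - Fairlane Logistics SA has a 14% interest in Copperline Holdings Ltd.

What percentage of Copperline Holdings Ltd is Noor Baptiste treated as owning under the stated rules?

By sibling attribution (R3), Noor Baptiste is treated as also owning Zara Baptiste's interest in Fairlane Logistics SA, giving 49% + 36% = 85%.
By sibling attribution (R3), Noor Baptiste is treated as also owning Zara Baptiste's interest in Northgate Energy Co, giving 76% + 24% = 100%.
Chain via Fairlane Logistics SA (R2): 85% × 14% = 11.9% of Copperline Holdings Ltd.
Chain via Northgate Energy Co. (R2): 100% × 45% = 45% of Copperline Holdings Ltd.
Aggregating (R1): 11.9% + 45% = 56.9%.

56.9%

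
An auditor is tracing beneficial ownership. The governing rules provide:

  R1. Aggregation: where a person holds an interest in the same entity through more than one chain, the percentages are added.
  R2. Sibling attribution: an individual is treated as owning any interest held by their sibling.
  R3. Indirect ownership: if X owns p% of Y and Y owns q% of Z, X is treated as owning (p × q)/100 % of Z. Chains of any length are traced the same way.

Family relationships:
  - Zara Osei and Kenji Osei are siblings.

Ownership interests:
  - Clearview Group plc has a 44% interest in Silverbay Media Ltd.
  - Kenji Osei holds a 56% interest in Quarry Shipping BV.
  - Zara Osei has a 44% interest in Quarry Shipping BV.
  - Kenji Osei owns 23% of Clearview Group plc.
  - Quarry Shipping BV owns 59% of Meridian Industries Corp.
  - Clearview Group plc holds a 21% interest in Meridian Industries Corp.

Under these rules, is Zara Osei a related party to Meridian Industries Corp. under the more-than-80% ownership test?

No

By sibling attribution (R2), Zara Osei is treated as also owning Kenji Osei's interest in Quarry Shipping BV, giving 44% + 56% = 100%.
By sibling attribution (R2), Zara Osei is treated as owning Kenji Osei's 23% interest in Clearview Group plc.
Chain via Quarry Shipping BV (R3): 100% × 59% = 59% of Meridian Industries Corp.
Chain via Clearview Group plc (R3): 23% × 21% = 4.83% of Meridian Industries Corp.
Aggregating (R1): 59% + 4.83% = 63.83%.
63.83% does not exceed the 80% threshold, so Zara is not a related party to Meridian Industries Corp.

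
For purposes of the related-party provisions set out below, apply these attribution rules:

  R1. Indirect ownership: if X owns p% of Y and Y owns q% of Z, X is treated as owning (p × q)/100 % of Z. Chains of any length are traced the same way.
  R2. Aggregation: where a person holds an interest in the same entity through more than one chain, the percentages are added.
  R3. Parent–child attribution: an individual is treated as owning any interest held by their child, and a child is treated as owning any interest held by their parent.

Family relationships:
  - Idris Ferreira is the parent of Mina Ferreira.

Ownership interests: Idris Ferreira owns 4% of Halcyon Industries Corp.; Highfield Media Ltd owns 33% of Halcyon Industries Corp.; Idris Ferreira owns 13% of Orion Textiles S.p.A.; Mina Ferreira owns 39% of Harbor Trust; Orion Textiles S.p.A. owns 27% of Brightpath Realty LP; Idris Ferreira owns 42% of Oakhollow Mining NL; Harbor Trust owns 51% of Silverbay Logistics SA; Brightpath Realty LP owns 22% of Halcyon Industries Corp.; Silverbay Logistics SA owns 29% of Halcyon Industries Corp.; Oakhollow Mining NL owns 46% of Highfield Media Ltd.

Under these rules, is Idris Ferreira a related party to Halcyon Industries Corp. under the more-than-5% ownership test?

By parent–child attribution (R3), Idris Ferreira is treated as owning Mina Ferreira's 39% interest in Harbor Trust.
Chain via Oakhollow Mining NL → Highfield Media Ltd (R1): 42% × 46% × 33% = 6.3756% of Halcyon Industries Corp.
Chain via Orion Textiles S.p.A. → Brightpath Realty LP (R1): 13% × 27% × 22% = 0.7722% of Halcyon Industries Corp.
Direct interest in Halcyon Industries Corp: 4%.
Chain via Harbor Trust → Silverbay Logistics SA (R1): 39% × 51% × 29% = 5.7681% of Halcyon Industries Corp.
Aggregating (R2): 6.3756% + 0.7722% + 4% + 5.7681% = 16.9159%.
16.9159% exceeds the 5% threshold, so Idris is a related party to Halcyon Industries Corp.

Yes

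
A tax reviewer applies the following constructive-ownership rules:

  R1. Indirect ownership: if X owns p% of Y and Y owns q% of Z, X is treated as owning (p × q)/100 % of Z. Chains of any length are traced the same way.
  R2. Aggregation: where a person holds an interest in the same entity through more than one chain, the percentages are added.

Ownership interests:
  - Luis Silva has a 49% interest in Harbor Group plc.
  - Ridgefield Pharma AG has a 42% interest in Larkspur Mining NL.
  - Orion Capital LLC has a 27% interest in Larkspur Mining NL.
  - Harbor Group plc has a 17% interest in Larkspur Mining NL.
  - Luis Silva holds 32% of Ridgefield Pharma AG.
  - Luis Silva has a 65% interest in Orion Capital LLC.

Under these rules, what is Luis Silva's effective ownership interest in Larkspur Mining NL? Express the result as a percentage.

39.32%

Chain via Orion Capital LLC (R1): 65% × 27% = 17.55% of Larkspur Mining NL.
Chain via Ridgefield Pharma AG (R1): 32% × 42% = 13.44% of Larkspur Mining NL.
Chain via Harbor Group plc (R1): 49% × 17% = 8.33% of Larkspur Mining NL.
Aggregating (R2): 17.55% + 13.44% + 8.33% = 39.32%.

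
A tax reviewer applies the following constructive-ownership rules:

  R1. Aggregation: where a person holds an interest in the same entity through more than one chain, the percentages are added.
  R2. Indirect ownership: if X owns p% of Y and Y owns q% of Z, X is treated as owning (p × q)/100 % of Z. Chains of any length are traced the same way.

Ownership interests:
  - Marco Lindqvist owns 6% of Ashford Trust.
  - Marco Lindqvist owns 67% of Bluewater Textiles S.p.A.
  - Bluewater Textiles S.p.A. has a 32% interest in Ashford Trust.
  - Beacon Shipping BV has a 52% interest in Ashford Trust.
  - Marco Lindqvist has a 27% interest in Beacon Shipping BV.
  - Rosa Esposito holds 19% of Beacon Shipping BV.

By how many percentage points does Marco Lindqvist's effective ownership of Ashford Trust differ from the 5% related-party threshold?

36.48

Chain via Bluewater Textiles S.p.A. (R2): 67% × 32% = 21.44% of Ashford Trust.
Chain via Beacon Shipping BV (R2): 27% × 52% = 14.04% of Ashford Trust.
Direct interest in Ashford Trust: 6%.
Aggregating (R1): 21.44% + 14.04% + 6% = 41.48%.
41.48% exceeds the 5% threshold by 36.48 percentage points.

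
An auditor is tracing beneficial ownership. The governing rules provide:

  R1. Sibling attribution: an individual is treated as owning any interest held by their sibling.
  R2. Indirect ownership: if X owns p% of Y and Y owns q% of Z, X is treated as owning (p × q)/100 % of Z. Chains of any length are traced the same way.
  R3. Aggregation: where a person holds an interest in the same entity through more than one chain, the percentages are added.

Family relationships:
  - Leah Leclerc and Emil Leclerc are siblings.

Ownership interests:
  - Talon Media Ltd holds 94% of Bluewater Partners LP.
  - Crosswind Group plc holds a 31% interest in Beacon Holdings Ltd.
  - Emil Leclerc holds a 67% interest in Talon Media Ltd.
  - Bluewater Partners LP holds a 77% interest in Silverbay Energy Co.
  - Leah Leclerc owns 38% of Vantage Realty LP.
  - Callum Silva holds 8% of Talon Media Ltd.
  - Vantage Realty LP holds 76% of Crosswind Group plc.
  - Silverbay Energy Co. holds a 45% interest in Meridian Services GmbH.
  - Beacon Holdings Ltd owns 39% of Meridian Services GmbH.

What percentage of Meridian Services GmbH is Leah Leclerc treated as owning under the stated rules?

By sibling attribution (R1), Leah Leclerc is treated as owning Emil Leclerc's 67% interest in Talon Media Ltd.
Chain via Vantage Realty LP → Crosswind Group plc → Beacon Holdings Ltd (R2): 38% × 76% × 31% × 39% = 3.491592% of Meridian Services GmbH.
Chain via Talon Media Ltd → Bluewater Partners LP → Silverbay Energy Co. (R2): 67% × 94% × 77% × 45% = 21.82257% of Meridian Services GmbH.
Aggregating (R3): 3.491592% + 21.82257% = 25.314162%.

25.314162%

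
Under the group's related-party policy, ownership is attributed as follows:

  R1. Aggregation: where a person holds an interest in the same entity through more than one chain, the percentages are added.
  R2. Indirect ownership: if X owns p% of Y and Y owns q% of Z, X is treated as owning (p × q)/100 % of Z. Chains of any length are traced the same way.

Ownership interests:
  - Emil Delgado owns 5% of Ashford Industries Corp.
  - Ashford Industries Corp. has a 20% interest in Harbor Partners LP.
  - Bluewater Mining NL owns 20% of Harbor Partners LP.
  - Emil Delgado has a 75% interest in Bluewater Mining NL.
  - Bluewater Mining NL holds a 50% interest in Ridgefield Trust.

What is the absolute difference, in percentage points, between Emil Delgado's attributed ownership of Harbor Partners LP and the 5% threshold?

Chain via Ashford Industries Corp. (R2): 5% × 20% = 1% of Harbor Partners LP.
Chain via Bluewater Mining NL (R2): 75% × 20% = 15% of Harbor Partners LP.
Aggregating (R1): 1% + 15% = 16%.
16% exceeds the 5% threshold by 11 percentage points.

11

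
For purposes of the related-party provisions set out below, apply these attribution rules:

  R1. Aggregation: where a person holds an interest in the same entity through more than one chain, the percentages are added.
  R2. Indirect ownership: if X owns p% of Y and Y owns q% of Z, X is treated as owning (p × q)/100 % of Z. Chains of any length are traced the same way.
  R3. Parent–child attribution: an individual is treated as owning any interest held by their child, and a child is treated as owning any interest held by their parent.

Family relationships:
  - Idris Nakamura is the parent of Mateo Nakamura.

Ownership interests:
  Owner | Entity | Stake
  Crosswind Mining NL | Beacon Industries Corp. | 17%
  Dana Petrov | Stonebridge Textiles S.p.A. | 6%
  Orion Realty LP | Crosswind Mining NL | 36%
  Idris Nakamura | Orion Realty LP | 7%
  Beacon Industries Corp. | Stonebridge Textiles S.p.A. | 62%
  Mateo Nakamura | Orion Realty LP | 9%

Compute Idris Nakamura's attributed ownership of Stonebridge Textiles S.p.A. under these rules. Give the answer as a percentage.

0.607104%

By parent–child attribution (R3), Idris Nakamura is treated as also owning Mateo Nakamura's interest in Orion Realty LP, giving 7% + 9% = 16%.
Chain via Orion Realty LP → Crosswind Mining NL → Beacon Industries Corp. (R2): 16% × 36% × 17% × 62% = 0.607104% of Stonebridge Textiles S.p.A.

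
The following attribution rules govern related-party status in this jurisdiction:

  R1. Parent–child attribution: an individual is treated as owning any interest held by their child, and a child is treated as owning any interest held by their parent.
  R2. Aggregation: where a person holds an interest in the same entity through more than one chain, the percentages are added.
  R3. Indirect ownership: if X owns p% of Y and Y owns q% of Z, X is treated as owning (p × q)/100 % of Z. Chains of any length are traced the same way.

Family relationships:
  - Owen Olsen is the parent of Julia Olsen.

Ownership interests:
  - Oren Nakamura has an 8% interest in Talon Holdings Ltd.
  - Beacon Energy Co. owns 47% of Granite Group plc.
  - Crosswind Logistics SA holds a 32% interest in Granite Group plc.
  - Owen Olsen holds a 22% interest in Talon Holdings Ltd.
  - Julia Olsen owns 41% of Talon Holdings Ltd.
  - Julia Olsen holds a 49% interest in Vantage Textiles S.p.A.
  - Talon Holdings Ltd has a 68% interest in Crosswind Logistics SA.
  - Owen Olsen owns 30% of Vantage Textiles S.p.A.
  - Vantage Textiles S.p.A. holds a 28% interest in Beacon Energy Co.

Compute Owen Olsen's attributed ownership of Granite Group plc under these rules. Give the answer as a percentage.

By parent–child attribution (R1), Owen Olsen is treated as also owning Julia Olsen's interest in Talon Holdings Ltd, giving 22% + 41% = 63%.
By parent–child attribution (R1), Owen Olsen is treated as also owning Julia Olsen's interest in Vantage Textiles S.p.A, giving 30% + 49% = 79%.
Chain via Talon Holdings Ltd → Crosswind Logistics SA (R3): 63% × 68% × 32% = 13.7088% of Granite Group plc.
Chain via Vantage Textiles S.p.A. → Beacon Energy Co. (R3): 79% × 28% × 47% = 10.3964% of Granite Group plc.
Aggregating (R2): 13.7088% + 10.3964% = 24.1052%.

24.1052%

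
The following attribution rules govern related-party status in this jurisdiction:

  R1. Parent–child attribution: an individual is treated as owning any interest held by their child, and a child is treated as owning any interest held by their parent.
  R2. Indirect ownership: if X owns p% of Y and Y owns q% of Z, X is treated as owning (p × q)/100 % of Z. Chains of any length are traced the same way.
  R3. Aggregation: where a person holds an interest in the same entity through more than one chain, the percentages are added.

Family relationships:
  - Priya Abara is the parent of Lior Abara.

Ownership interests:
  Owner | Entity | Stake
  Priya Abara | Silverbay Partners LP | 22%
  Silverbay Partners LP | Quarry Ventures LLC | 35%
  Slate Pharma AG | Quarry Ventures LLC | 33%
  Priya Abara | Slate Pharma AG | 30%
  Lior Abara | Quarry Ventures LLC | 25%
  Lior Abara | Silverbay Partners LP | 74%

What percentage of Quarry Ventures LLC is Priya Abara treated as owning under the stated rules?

68.5%

By parent–child attribution (R1), Priya Abara is treated as also owning Lior Abara's interest in Silverbay Partners LP, giving 22% + 74% = 96%.
By parent–child attribution (R1), Priya Abara is treated as owning Lior Abara's 25% interest in Quarry Ventures LLC.
Chain via Silverbay Partners LP (R2): 96% × 35% = 33.6% of Quarry Ventures LLC.
Chain via Slate Pharma AG (R2): 30% × 33% = 9.9% of Quarry Ventures LLC.
Direct interest in Quarry Ventures LLC: 25%.
Aggregating (R3): 33.6% + 9.9% + 25% = 68.5%.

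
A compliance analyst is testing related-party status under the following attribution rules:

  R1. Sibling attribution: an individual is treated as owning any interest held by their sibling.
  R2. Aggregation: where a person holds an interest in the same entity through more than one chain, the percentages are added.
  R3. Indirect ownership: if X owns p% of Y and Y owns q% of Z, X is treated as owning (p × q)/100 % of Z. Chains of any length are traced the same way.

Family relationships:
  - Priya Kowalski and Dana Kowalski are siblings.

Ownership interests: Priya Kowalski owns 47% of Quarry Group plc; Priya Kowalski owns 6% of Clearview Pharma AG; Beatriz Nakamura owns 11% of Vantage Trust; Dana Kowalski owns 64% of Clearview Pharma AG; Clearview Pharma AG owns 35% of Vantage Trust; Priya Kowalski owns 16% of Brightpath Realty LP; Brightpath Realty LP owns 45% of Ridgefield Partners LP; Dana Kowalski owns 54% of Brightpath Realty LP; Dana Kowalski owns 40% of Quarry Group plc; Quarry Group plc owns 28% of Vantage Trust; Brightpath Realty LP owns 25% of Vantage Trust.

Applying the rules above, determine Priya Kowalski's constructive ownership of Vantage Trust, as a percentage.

66.36%

By sibling attribution (R1), Priya Kowalski is treated as also owning Dana Kowalski's interest in Clearview Pharma AG, giving 6% + 64% = 70%.
By sibling attribution (R1), Priya Kowalski is treated as also owning Dana Kowalski's interest in Quarry Group plc, giving 47% + 40% = 87%.
By sibling attribution (R1), Priya Kowalski is treated as also owning Dana Kowalski's interest in Brightpath Realty LP, giving 16% + 54% = 70%.
Chain via Clearview Pharma AG (R3): 70% × 35% = 24.5% of Vantage Trust.
Chain via Quarry Group plc (R3): 87% × 28% = 24.36% of Vantage Trust.
Chain via Brightpath Realty LP (R3): 70% × 25% = 17.5% of Vantage Trust.
Aggregating (R2): 24.5% + 24.36% + 17.5% = 66.36%.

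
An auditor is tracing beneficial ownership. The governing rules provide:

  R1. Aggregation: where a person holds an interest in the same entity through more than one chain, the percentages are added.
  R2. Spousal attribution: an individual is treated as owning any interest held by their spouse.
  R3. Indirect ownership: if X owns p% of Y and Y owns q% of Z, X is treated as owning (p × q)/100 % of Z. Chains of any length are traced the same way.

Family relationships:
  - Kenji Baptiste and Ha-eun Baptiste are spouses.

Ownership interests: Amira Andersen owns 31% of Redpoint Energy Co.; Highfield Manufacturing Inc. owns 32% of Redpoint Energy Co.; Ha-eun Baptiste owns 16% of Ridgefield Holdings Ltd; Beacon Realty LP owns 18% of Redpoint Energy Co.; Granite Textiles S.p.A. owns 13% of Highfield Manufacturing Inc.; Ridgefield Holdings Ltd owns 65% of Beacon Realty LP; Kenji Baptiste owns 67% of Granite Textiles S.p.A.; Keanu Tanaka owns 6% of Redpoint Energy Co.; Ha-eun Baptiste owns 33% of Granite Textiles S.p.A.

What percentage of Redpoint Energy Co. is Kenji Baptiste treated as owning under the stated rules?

6.032%

By spousal attribution (R2), Kenji Baptiste is treated as also owning Ha-eun Baptiste's interest in Granite Textiles S.p.A, giving 67% + 33% = 100%.
By spousal attribution (R2), Kenji Baptiste is treated as owning Ha-eun Baptiste's 16% interest in Ridgefield Holdings Ltd.
Chain via Granite Textiles S.p.A. → Highfield Manufacturing Inc. (R3): 100% × 13% × 32% = 4.16% of Redpoint Energy Co.
Chain via Ridgefield Holdings Ltd → Beacon Realty LP (R3): 16% × 65% × 18% = 1.872% of Redpoint Energy Co.
Aggregating (R1): 4.16% + 1.872% = 6.032%.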